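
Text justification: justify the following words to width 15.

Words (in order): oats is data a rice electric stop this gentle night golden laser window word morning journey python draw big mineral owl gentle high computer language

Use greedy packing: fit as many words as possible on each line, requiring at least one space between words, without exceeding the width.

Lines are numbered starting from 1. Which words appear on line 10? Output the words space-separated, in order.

Line 1: ['oats', 'is', 'data', 'a'] (min_width=14, slack=1)
Line 2: ['rice', 'electric'] (min_width=13, slack=2)
Line 3: ['stop', 'this'] (min_width=9, slack=6)
Line 4: ['gentle', 'night'] (min_width=12, slack=3)
Line 5: ['golden', 'laser'] (min_width=12, slack=3)
Line 6: ['window', 'word'] (min_width=11, slack=4)
Line 7: ['morning', 'journey'] (min_width=15, slack=0)
Line 8: ['python', 'draw', 'big'] (min_width=15, slack=0)
Line 9: ['mineral', 'owl'] (min_width=11, slack=4)
Line 10: ['gentle', 'high'] (min_width=11, slack=4)
Line 11: ['computer'] (min_width=8, slack=7)
Line 12: ['language'] (min_width=8, slack=7)

Answer: gentle high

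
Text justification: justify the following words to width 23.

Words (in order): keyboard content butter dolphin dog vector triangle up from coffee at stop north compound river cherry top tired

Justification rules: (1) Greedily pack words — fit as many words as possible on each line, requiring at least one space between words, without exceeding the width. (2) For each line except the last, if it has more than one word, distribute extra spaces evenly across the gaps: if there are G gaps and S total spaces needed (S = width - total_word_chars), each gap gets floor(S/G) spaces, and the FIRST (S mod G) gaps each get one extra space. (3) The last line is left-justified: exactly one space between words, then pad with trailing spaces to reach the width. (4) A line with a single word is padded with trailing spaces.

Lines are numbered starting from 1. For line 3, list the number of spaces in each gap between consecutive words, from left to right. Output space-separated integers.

Line 1: ['keyboard', 'content', 'butter'] (min_width=23, slack=0)
Line 2: ['dolphin', 'dog', 'vector'] (min_width=18, slack=5)
Line 3: ['triangle', 'up', 'from', 'coffee'] (min_width=23, slack=0)
Line 4: ['at', 'stop', 'north', 'compound'] (min_width=22, slack=1)
Line 5: ['river', 'cherry', 'top', 'tired'] (min_width=22, slack=1)

Answer: 1 1 1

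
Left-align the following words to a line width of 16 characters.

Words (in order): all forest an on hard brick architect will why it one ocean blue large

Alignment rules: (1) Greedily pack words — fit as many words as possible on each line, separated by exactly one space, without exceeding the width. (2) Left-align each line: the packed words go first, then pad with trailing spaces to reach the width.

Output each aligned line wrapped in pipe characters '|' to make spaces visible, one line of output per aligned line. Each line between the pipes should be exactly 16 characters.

Answer: |all forest an on|
|hard brick      |
|architect will  |
|why it one ocean|
|blue large      |

Derivation:
Line 1: ['all', 'forest', 'an', 'on'] (min_width=16, slack=0)
Line 2: ['hard', 'brick'] (min_width=10, slack=6)
Line 3: ['architect', 'will'] (min_width=14, slack=2)
Line 4: ['why', 'it', 'one', 'ocean'] (min_width=16, slack=0)
Line 5: ['blue', 'large'] (min_width=10, slack=6)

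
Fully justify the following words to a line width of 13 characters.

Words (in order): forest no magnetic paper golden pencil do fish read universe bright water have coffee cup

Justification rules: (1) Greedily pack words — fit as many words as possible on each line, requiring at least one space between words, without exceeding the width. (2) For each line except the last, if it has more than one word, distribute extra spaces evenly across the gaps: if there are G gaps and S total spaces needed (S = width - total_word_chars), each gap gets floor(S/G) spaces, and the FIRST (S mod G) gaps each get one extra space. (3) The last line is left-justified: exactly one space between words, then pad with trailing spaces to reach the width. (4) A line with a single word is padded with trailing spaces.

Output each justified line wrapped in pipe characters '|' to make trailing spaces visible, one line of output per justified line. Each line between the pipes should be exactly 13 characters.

Line 1: ['forest', 'no'] (min_width=9, slack=4)
Line 2: ['magnetic'] (min_width=8, slack=5)
Line 3: ['paper', 'golden'] (min_width=12, slack=1)
Line 4: ['pencil', 'do'] (min_width=9, slack=4)
Line 5: ['fish', 'read'] (min_width=9, slack=4)
Line 6: ['universe'] (min_width=8, slack=5)
Line 7: ['bright', 'water'] (min_width=12, slack=1)
Line 8: ['have', 'coffee'] (min_width=11, slack=2)
Line 9: ['cup'] (min_width=3, slack=10)

Answer: |forest     no|
|magnetic     |
|paper  golden|
|pencil     do|
|fish     read|
|universe     |
|bright  water|
|have   coffee|
|cup          |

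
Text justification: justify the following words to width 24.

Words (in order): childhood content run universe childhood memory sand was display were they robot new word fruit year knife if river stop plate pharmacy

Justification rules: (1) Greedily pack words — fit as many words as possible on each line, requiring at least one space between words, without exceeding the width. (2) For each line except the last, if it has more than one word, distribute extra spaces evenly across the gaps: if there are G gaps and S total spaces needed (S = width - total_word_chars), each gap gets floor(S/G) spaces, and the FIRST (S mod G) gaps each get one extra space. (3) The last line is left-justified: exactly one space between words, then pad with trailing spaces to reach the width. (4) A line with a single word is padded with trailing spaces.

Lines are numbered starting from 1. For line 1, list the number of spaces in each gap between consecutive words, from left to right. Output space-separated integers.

Line 1: ['childhood', 'content', 'run'] (min_width=21, slack=3)
Line 2: ['universe', 'childhood'] (min_width=18, slack=6)
Line 3: ['memory', 'sand', 'was', 'display'] (min_width=23, slack=1)
Line 4: ['were', 'they', 'robot', 'new', 'word'] (min_width=24, slack=0)
Line 5: ['fruit', 'year', 'knife', 'if'] (min_width=19, slack=5)
Line 6: ['river', 'stop', 'plate'] (min_width=16, slack=8)
Line 7: ['pharmacy'] (min_width=8, slack=16)

Answer: 3 2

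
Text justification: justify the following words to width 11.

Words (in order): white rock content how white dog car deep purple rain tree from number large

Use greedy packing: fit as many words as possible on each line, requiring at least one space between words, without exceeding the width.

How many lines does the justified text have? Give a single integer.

Answer: 8

Derivation:
Line 1: ['white', 'rock'] (min_width=10, slack=1)
Line 2: ['content', 'how'] (min_width=11, slack=0)
Line 3: ['white', 'dog'] (min_width=9, slack=2)
Line 4: ['car', 'deep'] (min_width=8, slack=3)
Line 5: ['purple', 'rain'] (min_width=11, slack=0)
Line 6: ['tree', 'from'] (min_width=9, slack=2)
Line 7: ['number'] (min_width=6, slack=5)
Line 8: ['large'] (min_width=5, slack=6)
Total lines: 8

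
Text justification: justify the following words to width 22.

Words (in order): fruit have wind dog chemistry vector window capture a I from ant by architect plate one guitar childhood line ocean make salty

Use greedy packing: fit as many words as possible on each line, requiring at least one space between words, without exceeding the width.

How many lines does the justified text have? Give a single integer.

Line 1: ['fruit', 'have', 'wind', 'dog'] (min_width=19, slack=3)
Line 2: ['chemistry', 'vector'] (min_width=16, slack=6)
Line 3: ['window', 'capture', 'a', 'I'] (min_width=18, slack=4)
Line 4: ['from', 'ant', 'by', 'architect'] (min_width=21, slack=1)
Line 5: ['plate', 'one', 'guitar'] (min_width=16, slack=6)
Line 6: ['childhood', 'line', 'ocean'] (min_width=20, slack=2)
Line 7: ['make', 'salty'] (min_width=10, slack=12)
Total lines: 7

Answer: 7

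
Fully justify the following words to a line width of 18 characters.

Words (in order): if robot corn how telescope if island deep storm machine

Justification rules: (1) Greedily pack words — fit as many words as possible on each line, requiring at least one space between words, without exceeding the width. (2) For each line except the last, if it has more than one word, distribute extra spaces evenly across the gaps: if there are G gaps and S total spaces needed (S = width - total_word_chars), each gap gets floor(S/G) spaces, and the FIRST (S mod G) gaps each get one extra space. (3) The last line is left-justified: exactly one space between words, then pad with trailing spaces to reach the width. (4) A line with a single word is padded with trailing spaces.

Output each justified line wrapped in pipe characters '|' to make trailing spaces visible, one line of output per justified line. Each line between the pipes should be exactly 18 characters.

Answer: |if  robot corn how|
|telescope       if|
|island  deep storm|
|machine           |

Derivation:
Line 1: ['if', 'robot', 'corn', 'how'] (min_width=17, slack=1)
Line 2: ['telescope', 'if'] (min_width=12, slack=6)
Line 3: ['island', 'deep', 'storm'] (min_width=17, slack=1)
Line 4: ['machine'] (min_width=7, slack=11)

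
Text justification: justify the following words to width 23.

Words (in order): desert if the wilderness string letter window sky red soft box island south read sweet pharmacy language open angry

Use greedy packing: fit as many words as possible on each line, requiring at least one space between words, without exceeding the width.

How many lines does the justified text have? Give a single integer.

Answer: 6

Derivation:
Line 1: ['desert', 'if', 'the'] (min_width=13, slack=10)
Line 2: ['wilderness', 'string'] (min_width=17, slack=6)
Line 3: ['letter', 'window', 'sky', 'red'] (min_width=21, slack=2)
Line 4: ['soft', 'box', 'island', 'south'] (min_width=21, slack=2)
Line 5: ['read', 'sweet', 'pharmacy'] (min_width=19, slack=4)
Line 6: ['language', 'open', 'angry'] (min_width=19, slack=4)
Total lines: 6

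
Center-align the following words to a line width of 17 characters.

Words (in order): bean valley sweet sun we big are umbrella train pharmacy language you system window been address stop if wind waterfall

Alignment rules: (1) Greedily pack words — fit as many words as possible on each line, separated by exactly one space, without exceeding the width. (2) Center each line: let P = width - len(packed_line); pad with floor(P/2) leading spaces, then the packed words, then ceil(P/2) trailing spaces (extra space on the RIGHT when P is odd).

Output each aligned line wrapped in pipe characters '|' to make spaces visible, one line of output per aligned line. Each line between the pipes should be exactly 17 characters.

Answer: |bean valley sweet|
| sun we big are  |
| umbrella train  |
|pharmacy language|
|you system window|
|been address stop|
|if wind waterfall|

Derivation:
Line 1: ['bean', 'valley', 'sweet'] (min_width=17, slack=0)
Line 2: ['sun', 'we', 'big', 'are'] (min_width=14, slack=3)
Line 3: ['umbrella', 'train'] (min_width=14, slack=3)
Line 4: ['pharmacy', 'language'] (min_width=17, slack=0)
Line 5: ['you', 'system', 'window'] (min_width=17, slack=0)
Line 6: ['been', 'address', 'stop'] (min_width=17, slack=0)
Line 7: ['if', 'wind', 'waterfall'] (min_width=17, slack=0)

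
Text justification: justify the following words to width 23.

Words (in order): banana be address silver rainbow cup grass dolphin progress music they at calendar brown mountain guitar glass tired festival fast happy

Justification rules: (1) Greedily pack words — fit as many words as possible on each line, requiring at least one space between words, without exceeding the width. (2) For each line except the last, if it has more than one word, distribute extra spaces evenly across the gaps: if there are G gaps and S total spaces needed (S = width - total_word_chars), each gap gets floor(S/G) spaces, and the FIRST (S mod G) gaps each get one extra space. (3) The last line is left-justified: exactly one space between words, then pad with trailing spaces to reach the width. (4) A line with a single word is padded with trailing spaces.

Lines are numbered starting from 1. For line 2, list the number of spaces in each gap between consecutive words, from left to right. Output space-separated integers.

Line 1: ['banana', 'be', 'address'] (min_width=17, slack=6)
Line 2: ['silver', 'rainbow', 'cup'] (min_width=18, slack=5)
Line 3: ['grass', 'dolphin', 'progress'] (min_width=22, slack=1)
Line 4: ['music', 'they', 'at', 'calendar'] (min_width=22, slack=1)
Line 5: ['brown', 'mountain', 'guitar'] (min_width=21, slack=2)
Line 6: ['glass', 'tired', 'festival'] (min_width=20, slack=3)
Line 7: ['fast', 'happy'] (min_width=10, slack=13)

Answer: 4 3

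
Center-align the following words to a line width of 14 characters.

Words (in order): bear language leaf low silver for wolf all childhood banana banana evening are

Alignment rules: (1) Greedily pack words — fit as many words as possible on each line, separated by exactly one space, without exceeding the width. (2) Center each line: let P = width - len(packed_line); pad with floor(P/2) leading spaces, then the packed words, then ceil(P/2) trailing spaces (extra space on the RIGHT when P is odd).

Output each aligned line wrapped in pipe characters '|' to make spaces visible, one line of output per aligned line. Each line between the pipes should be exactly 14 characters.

Answer: |bear language |
|   leaf low   |
|  silver for  |
|   wolf all   |
|  childhood   |
|banana banana |
| evening are  |

Derivation:
Line 1: ['bear', 'language'] (min_width=13, slack=1)
Line 2: ['leaf', 'low'] (min_width=8, slack=6)
Line 3: ['silver', 'for'] (min_width=10, slack=4)
Line 4: ['wolf', 'all'] (min_width=8, slack=6)
Line 5: ['childhood'] (min_width=9, slack=5)
Line 6: ['banana', 'banana'] (min_width=13, slack=1)
Line 7: ['evening', 'are'] (min_width=11, slack=3)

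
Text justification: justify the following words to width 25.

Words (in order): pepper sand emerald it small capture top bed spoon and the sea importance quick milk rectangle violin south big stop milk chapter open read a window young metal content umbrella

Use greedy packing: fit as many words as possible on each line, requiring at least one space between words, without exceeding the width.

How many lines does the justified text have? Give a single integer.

Line 1: ['pepper', 'sand', 'emerald', 'it'] (min_width=22, slack=3)
Line 2: ['small', 'capture', 'top', 'bed'] (min_width=21, slack=4)
Line 3: ['spoon', 'and', 'the', 'sea'] (min_width=17, slack=8)
Line 4: ['importance', 'quick', 'milk'] (min_width=21, slack=4)
Line 5: ['rectangle', 'violin', 'south'] (min_width=22, slack=3)
Line 6: ['big', 'stop', 'milk', 'chapter'] (min_width=21, slack=4)
Line 7: ['open', 'read', 'a', 'window', 'young'] (min_width=24, slack=1)
Line 8: ['metal', 'content', 'umbrella'] (min_width=22, slack=3)
Total lines: 8

Answer: 8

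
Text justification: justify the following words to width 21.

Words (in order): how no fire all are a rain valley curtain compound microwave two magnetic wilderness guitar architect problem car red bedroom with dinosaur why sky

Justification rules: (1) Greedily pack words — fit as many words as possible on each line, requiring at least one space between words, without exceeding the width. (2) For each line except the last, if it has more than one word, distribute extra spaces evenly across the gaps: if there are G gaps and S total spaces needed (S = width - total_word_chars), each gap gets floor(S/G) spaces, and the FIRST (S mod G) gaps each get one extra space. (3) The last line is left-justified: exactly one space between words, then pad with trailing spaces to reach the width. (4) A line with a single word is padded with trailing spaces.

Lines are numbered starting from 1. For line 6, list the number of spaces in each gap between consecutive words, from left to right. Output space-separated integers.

Answer: 1 1

Derivation:
Line 1: ['how', 'no', 'fire', 'all', 'are', 'a'] (min_width=21, slack=0)
Line 2: ['rain', 'valley', 'curtain'] (min_width=19, slack=2)
Line 3: ['compound', 'microwave'] (min_width=18, slack=3)
Line 4: ['two', 'magnetic'] (min_width=12, slack=9)
Line 5: ['wilderness', 'guitar'] (min_width=17, slack=4)
Line 6: ['architect', 'problem', 'car'] (min_width=21, slack=0)
Line 7: ['red', 'bedroom', 'with'] (min_width=16, slack=5)
Line 8: ['dinosaur', 'why', 'sky'] (min_width=16, slack=5)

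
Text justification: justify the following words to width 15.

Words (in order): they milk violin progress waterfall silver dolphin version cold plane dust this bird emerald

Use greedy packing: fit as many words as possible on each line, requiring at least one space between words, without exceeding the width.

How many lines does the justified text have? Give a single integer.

Line 1: ['they', 'milk'] (min_width=9, slack=6)
Line 2: ['violin', 'progress'] (min_width=15, slack=0)
Line 3: ['waterfall'] (min_width=9, slack=6)
Line 4: ['silver', 'dolphin'] (min_width=14, slack=1)
Line 5: ['version', 'cold'] (min_width=12, slack=3)
Line 6: ['plane', 'dust', 'this'] (min_width=15, slack=0)
Line 7: ['bird', 'emerald'] (min_width=12, slack=3)
Total lines: 7

Answer: 7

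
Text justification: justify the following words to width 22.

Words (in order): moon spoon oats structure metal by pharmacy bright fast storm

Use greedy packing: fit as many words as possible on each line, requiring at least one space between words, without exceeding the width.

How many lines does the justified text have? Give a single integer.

Line 1: ['moon', 'spoon', 'oats'] (min_width=15, slack=7)
Line 2: ['structure', 'metal', 'by'] (min_width=18, slack=4)
Line 3: ['pharmacy', 'bright', 'fast'] (min_width=20, slack=2)
Line 4: ['storm'] (min_width=5, slack=17)
Total lines: 4

Answer: 4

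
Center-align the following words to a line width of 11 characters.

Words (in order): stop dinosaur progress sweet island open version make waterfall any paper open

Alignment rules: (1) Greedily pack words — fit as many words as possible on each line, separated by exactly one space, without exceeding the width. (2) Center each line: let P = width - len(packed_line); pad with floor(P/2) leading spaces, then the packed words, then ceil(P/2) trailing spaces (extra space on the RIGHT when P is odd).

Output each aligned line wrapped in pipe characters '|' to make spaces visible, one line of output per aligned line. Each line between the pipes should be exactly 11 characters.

Answer: |   stop    |
| dinosaur  |
| progress  |
|   sweet   |
|island open|
|  version  |
|   make    |
| waterfall |
| any paper |
|   open    |

Derivation:
Line 1: ['stop'] (min_width=4, slack=7)
Line 2: ['dinosaur'] (min_width=8, slack=3)
Line 3: ['progress'] (min_width=8, slack=3)
Line 4: ['sweet'] (min_width=5, slack=6)
Line 5: ['island', 'open'] (min_width=11, slack=0)
Line 6: ['version'] (min_width=7, slack=4)
Line 7: ['make'] (min_width=4, slack=7)
Line 8: ['waterfall'] (min_width=9, slack=2)
Line 9: ['any', 'paper'] (min_width=9, slack=2)
Line 10: ['open'] (min_width=4, slack=7)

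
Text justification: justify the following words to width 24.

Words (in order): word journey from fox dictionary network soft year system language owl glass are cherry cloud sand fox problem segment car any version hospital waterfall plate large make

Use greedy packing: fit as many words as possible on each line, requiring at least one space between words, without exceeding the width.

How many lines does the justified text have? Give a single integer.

Line 1: ['word', 'journey', 'from', 'fox'] (min_width=21, slack=3)
Line 2: ['dictionary', 'network', 'soft'] (min_width=23, slack=1)
Line 3: ['year', 'system', 'language', 'owl'] (min_width=24, slack=0)
Line 4: ['glass', 'are', 'cherry', 'cloud'] (min_width=22, slack=2)
Line 5: ['sand', 'fox', 'problem', 'segment'] (min_width=24, slack=0)
Line 6: ['car', 'any', 'version', 'hospital'] (min_width=24, slack=0)
Line 7: ['waterfall', 'plate', 'large'] (min_width=21, slack=3)
Line 8: ['make'] (min_width=4, slack=20)
Total lines: 8

Answer: 8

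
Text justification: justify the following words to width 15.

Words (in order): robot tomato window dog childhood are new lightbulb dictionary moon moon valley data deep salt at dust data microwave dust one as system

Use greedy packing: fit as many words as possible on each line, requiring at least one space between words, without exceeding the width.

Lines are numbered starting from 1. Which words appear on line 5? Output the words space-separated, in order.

Line 1: ['robot', 'tomato'] (min_width=12, slack=3)
Line 2: ['window', 'dog'] (min_width=10, slack=5)
Line 3: ['childhood', 'are'] (min_width=13, slack=2)
Line 4: ['new', 'lightbulb'] (min_width=13, slack=2)
Line 5: ['dictionary', 'moon'] (min_width=15, slack=0)
Line 6: ['moon', 'valley'] (min_width=11, slack=4)
Line 7: ['data', 'deep', 'salt'] (min_width=14, slack=1)
Line 8: ['at', 'dust', 'data'] (min_width=12, slack=3)
Line 9: ['microwave', 'dust'] (min_width=14, slack=1)
Line 10: ['one', 'as', 'system'] (min_width=13, slack=2)

Answer: dictionary moon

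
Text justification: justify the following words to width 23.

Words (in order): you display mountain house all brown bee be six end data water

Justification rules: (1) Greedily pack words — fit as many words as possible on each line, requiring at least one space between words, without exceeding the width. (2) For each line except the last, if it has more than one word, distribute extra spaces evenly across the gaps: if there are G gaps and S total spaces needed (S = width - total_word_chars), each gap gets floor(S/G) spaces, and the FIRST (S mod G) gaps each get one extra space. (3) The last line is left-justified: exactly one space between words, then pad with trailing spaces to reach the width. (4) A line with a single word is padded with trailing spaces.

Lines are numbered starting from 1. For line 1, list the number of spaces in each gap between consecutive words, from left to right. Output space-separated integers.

Line 1: ['you', 'display', 'mountain'] (min_width=20, slack=3)
Line 2: ['house', 'all', 'brown', 'bee', 'be'] (min_width=22, slack=1)
Line 3: ['six', 'end', 'data', 'water'] (min_width=18, slack=5)

Answer: 3 2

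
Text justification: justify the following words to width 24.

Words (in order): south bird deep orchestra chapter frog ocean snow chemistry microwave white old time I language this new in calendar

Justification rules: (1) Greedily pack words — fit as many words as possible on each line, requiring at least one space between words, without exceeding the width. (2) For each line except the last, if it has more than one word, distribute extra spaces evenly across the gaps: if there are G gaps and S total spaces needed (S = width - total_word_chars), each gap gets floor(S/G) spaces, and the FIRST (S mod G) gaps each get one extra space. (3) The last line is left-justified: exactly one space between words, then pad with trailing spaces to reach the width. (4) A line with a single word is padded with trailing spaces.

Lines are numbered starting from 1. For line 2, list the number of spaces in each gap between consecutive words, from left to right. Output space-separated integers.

Line 1: ['south', 'bird', 'deep'] (min_width=15, slack=9)
Line 2: ['orchestra', 'chapter', 'frog'] (min_width=22, slack=2)
Line 3: ['ocean', 'snow', 'chemistry'] (min_width=20, slack=4)
Line 4: ['microwave', 'white', 'old', 'time'] (min_width=24, slack=0)
Line 5: ['I', 'language', 'this', 'new', 'in'] (min_width=22, slack=2)
Line 6: ['calendar'] (min_width=8, slack=16)

Answer: 2 2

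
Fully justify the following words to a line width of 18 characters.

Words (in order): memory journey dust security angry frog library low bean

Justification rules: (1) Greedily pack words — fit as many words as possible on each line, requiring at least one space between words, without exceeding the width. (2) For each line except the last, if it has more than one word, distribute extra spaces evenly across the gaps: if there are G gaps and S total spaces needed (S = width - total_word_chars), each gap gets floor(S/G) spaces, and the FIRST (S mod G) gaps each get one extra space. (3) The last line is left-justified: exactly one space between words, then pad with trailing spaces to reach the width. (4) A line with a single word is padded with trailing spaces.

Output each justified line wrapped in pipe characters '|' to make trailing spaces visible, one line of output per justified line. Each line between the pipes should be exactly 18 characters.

Line 1: ['memory', 'journey'] (min_width=14, slack=4)
Line 2: ['dust', 'security'] (min_width=13, slack=5)
Line 3: ['angry', 'frog', 'library'] (min_width=18, slack=0)
Line 4: ['low', 'bean'] (min_width=8, slack=10)

Answer: |memory     journey|
|dust      security|
|angry frog library|
|low bean          |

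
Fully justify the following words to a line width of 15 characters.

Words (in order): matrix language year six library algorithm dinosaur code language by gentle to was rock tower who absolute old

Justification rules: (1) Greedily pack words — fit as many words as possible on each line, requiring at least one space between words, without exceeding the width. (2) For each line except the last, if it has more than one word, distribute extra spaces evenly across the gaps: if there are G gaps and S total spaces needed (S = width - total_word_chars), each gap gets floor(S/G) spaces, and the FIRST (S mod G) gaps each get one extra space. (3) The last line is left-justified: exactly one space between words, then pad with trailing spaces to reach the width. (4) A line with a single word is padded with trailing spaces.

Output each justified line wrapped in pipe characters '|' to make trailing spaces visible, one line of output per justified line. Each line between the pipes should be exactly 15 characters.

Line 1: ['matrix', 'language'] (min_width=15, slack=0)
Line 2: ['year', 'six'] (min_width=8, slack=7)
Line 3: ['library'] (min_width=7, slack=8)
Line 4: ['algorithm'] (min_width=9, slack=6)
Line 5: ['dinosaur', 'code'] (min_width=13, slack=2)
Line 6: ['language', 'by'] (min_width=11, slack=4)
Line 7: ['gentle', 'to', 'was'] (min_width=13, slack=2)
Line 8: ['rock', 'tower', 'who'] (min_width=14, slack=1)
Line 9: ['absolute', 'old'] (min_width=12, slack=3)

Answer: |matrix language|
|year        six|
|library        |
|algorithm      |
|dinosaur   code|
|language     by|
|gentle  to  was|
|rock  tower who|
|absolute old   |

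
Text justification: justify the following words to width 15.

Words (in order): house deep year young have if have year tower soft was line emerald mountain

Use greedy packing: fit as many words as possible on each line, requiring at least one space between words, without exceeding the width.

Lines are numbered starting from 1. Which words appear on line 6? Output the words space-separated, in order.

Line 1: ['house', 'deep', 'year'] (min_width=15, slack=0)
Line 2: ['young', 'have', 'if'] (min_width=13, slack=2)
Line 3: ['have', 'year', 'tower'] (min_width=15, slack=0)
Line 4: ['soft', 'was', 'line'] (min_width=13, slack=2)
Line 5: ['emerald'] (min_width=7, slack=8)
Line 6: ['mountain'] (min_width=8, slack=7)

Answer: mountain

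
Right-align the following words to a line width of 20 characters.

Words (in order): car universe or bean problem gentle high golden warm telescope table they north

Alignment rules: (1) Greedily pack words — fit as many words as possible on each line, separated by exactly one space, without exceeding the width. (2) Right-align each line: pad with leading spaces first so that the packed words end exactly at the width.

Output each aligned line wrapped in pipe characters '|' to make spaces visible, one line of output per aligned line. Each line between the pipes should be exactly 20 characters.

Line 1: ['car', 'universe', 'or', 'bean'] (min_width=20, slack=0)
Line 2: ['problem', 'gentle', 'high'] (min_width=19, slack=1)
Line 3: ['golden', 'warm'] (min_width=11, slack=9)
Line 4: ['telescope', 'table', 'they'] (min_width=20, slack=0)
Line 5: ['north'] (min_width=5, slack=15)

Answer: |car universe or bean|
| problem gentle high|
|         golden warm|
|telescope table they|
|               north|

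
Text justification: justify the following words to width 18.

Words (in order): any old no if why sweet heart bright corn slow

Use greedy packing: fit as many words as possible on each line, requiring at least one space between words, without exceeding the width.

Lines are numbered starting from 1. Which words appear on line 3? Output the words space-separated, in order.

Answer: corn slow

Derivation:
Line 1: ['any', 'old', 'no', 'if', 'why'] (min_width=17, slack=1)
Line 2: ['sweet', 'heart', 'bright'] (min_width=18, slack=0)
Line 3: ['corn', 'slow'] (min_width=9, slack=9)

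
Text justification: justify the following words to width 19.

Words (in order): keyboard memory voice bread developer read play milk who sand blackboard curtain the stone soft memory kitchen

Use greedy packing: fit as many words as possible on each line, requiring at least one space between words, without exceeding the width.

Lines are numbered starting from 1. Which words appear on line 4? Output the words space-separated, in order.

Line 1: ['keyboard', 'memory'] (min_width=15, slack=4)
Line 2: ['voice', 'bread'] (min_width=11, slack=8)
Line 3: ['developer', 'read', 'play'] (min_width=19, slack=0)
Line 4: ['milk', 'who', 'sand'] (min_width=13, slack=6)
Line 5: ['blackboard', 'curtain'] (min_width=18, slack=1)
Line 6: ['the', 'stone', 'soft'] (min_width=14, slack=5)
Line 7: ['memory', 'kitchen'] (min_width=14, slack=5)

Answer: milk who sand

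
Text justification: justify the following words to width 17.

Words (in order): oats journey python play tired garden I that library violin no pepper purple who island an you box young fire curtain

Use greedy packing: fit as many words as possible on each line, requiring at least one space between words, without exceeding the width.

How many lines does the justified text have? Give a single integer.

Line 1: ['oats', 'journey'] (min_width=12, slack=5)
Line 2: ['python', 'play', 'tired'] (min_width=17, slack=0)
Line 3: ['garden', 'I', 'that'] (min_width=13, slack=4)
Line 4: ['library', 'violin', 'no'] (min_width=17, slack=0)
Line 5: ['pepper', 'purple', 'who'] (min_width=17, slack=0)
Line 6: ['island', 'an', 'you', 'box'] (min_width=17, slack=0)
Line 7: ['young', 'fire'] (min_width=10, slack=7)
Line 8: ['curtain'] (min_width=7, slack=10)
Total lines: 8

Answer: 8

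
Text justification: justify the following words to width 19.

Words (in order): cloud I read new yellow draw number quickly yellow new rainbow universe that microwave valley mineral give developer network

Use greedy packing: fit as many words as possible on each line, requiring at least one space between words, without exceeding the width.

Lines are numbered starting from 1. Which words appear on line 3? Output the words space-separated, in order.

Answer: quickly yellow new

Derivation:
Line 1: ['cloud', 'I', 'read', 'new'] (min_width=16, slack=3)
Line 2: ['yellow', 'draw', 'number'] (min_width=18, slack=1)
Line 3: ['quickly', 'yellow', 'new'] (min_width=18, slack=1)
Line 4: ['rainbow', 'universe'] (min_width=16, slack=3)
Line 5: ['that', 'microwave'] (min_width=14, slack=5)
Line 6: ['valley', 'mineral', 'give'] (min_width=19, slack=0)
Line 7: ['developer', 'network'] (min_width=17, slack=2)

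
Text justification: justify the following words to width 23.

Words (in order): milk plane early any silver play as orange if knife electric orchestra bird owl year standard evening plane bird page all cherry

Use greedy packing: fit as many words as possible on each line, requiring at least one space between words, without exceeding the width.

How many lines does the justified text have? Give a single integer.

Answer: 6

Derivation:
Line 1: ['milk', 'plane', 'early', 'any'] (min_width=20, slack=3)
Line 2: ['silver', 'play', 'as', 'orange'] (min_width=21, slack=2)
Line 3: ['if', 'knife', 'electric'] (min_width=17, slack=6)
Line 4: ['orchestra', 'bird', 'owl', 'year'] (min_width=23, slack=0)
Line 5: ['standard', 'evening', 'plane'] (min_width=22, slack=1)
Line 6: ['bird', 'page', 'all', 'cherry'] (min_width=20, slack=3)
Total lines: 6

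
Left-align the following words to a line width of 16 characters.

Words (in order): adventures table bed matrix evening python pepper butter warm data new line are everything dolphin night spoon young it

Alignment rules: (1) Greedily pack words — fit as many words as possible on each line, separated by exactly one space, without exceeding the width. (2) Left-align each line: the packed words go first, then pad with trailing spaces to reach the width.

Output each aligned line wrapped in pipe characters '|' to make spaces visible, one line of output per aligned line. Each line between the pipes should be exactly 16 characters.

Line 1: ['adventures', 'table'] (min_width=16, slack=0)
Line 2: ['bed', 'matrix'] (min_width=10, slack=6)
Line 3: ['evening', 'python'] (min_width=14, slack=2)
Line 4: ['pepper', 'butter'] (min_width=13, slack=3)
Line 5: ['warm', 'data', 'new'] (min_width=13, slack=3)
Line 6: ['line', 'are'] (min_width=8, slack=8)
Line 7: ['everything'] (min_width=10, slack=6)
Line 8: ['dolphin', 'night'] (min_width=13, slack=3)
Line 9: ['spoon', 'young', 'it'] (min_width=14, slack=2)

Answer: |adventures table|
|bed matrix      |
|evening python  |
|pepper butter   |
|warm data new   |
|line are        |
|everything      |
|dolphin night   |
|spoon young it  |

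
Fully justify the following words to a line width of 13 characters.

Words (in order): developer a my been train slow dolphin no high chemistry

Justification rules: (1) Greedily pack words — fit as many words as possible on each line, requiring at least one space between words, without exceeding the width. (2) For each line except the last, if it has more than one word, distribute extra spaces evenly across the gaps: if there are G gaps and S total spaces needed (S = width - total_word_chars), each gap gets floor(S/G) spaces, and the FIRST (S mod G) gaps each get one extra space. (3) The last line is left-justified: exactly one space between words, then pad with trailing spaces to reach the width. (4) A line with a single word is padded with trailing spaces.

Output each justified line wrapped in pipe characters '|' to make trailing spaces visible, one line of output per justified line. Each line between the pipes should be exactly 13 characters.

Answer: |developer   a|
|my been train|
|slow  dolphin|
|no       high|
|chemistry    |

Derivation:
Line 1: ['developer', 'a'] (min_width=11, slack=2)
Line 2: ['my', 'been', 'train'] (min_width=13, slack=0)
Line 3: ['slow', 'dolphin'] (min_width=12, slack=1)
Line 4: ['no', 'high'] (min_width=7, slack=6)
Line 5: ['chemistry'] (min_width=9, slack=4)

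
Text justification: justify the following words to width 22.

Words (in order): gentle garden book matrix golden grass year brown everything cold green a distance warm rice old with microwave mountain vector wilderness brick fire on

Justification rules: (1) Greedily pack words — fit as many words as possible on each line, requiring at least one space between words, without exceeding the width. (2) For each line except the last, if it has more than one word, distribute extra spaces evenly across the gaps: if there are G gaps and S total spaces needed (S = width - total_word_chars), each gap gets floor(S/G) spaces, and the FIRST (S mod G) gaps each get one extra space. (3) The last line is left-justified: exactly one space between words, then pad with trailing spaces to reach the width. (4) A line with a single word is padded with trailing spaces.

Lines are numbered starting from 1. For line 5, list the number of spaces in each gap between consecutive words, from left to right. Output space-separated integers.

Line 1: ['gentle', 'garden', 'book'] (min_width=18, slack=4)
Line 2: ['matrix', 'golden', 'grass'] (min_width=19, slack=3)
Line 3: ['year', 'brown', 'everything'] (min_width=21, slack=1)
Line 4: ['cold', 'green', 'a', 'distance'] (min_width=21, slack=1)
Line 5: ['warm', 'rice', 'old', 'with'] (min_width=18, slack=4)
Line 6: ['microwave', 'mountain'] (min_width=18, slack=4)
Line 7: ['vector', 'wilderness'] (min_width=17, slack=5)
Line 8: ['brick', 'fire', 'on'] (min_width=13, slack=9)

Answer: 3 2 2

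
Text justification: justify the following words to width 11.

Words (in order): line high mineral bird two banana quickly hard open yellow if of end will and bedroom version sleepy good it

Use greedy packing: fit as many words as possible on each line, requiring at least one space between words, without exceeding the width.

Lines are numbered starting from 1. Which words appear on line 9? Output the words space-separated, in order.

Line 1: ['line', 'high'] (min_width=9, slack=2)
Line 2: ['mineral'] (min_width=7, slack=4)
Line 3: ['bird', 'two'] (min_width=8, slack=3)
Line 4: ['banana'] (min_width=6, slack=5)
Line 5: ['quickly'] (min_width=7, slack=4)
Line 6: ['hard', 'open'] (min_width=9, slack=2)
Line 7: ['yellow', 'if'] (min_width=9, slack=2)
Line 8: ['of', 'end', 'will'] (min_width=11, slack=0)
Line 9: ['and', 'bedroom'] (min_width=11, slack=0)
Line 10: ['version'] (min_width=7, slack=4)
Line 11: ['sleepy', 'good'] (min_width=11, slack=0)
Line 12: ['it'] (min_width=2, slack=9)

Answer: and bedroom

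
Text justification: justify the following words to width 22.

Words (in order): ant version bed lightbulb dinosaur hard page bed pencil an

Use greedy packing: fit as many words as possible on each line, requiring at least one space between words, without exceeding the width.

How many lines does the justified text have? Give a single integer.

Answer: 4

Derivation:
Line 1: ['ant', 'version', 'bed'] (min_width=15, slack=7)
Line 2: ['lightbulb', 'dinosaur'] (min_width=18, slack=4)
Line 3: ['hard', 'page', 'bed', 'pencil'] (min_width=20, slack=2)
Line 4: ['an'] (min_width=2, slack=20)
Total lines: 4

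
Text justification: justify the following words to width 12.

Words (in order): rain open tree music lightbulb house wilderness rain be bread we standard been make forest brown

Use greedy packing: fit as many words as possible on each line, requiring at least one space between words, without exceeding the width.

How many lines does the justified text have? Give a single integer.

Answer: 10

Derivation:
Line 1: ['rain', 'open'] (min_width=9, slack=3)
Line 2: ['tree', 'music'] (min_width=10, slack=2)
Line 3: ['lightbulb'] (min_width=9, slack=3)
Line 4: ['house'] (min_width=5, slack=7)
Line 5: ['wilderness'] (min_width=10, slack=2)
Line 6: ['rain', 'be'] (min_width=7, slack=5)
Line 7: ['bread', 'we'] (min_width=8, slack=4)
Line 8: ['standard'] (min_width=8, slack=4)
Line 9: ['been', 'make'] (min_width=9, slack=3)
Line 10: ['forest', 'brown'] (min_width=12, slack=0)
Total lines: 10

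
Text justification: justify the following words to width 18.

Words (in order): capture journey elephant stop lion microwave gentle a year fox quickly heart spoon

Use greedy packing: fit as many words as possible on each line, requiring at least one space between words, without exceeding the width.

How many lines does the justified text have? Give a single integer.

Line 1: ['capture', 'journey'] (min_width=15, slack=3)
Line 2: ['elephant', 'stop', 'lion'] (min_width=18, slack=0)
Line 3: ['microwave', 'gentle', 'a'] (min_width=18, slack=0)
Line 4: ['year', 'fox', 'quickly'] (min_width=16, slack=2)
Line 5: ['heart', 'spoon'] (min_width=11, slack=7)
Total lines: 5

Answer: 5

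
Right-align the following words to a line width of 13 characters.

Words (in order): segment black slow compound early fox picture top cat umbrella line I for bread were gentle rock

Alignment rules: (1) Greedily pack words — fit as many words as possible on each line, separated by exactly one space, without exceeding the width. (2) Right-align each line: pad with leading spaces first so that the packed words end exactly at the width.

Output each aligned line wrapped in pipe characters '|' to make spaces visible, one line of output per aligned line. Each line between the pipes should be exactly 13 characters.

Answer: |segment black|
|slow compound|
|    early fox|
|  picture top|
| cat umbrella|
|   line I for|
|   bread were|
|  gentle rock|

Derivation:
Line 1: ['segment', 'black'] (min_width=13, slack=0)
Line 2: ['slow', 'compound'] (min_width=13, slack=0)
Line 3: ['early', 'fox'] (min_width=9, slack=4)
Line 4: ['picture', 'top'] (min_width=11, slack=2)
Line 5: ['cat', 'umbrella'] (min_width=12, slack=1)
Line 6: ['line', 'I', 'for'] (min_width=10, slack=3)
Line 7: ['bread', 'were'] (min_width=10, slack=3)
Line 8: ['gentle', 'rock'] (min_width=11, slack=2)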